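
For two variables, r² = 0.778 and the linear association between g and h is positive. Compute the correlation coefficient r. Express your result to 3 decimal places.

|r| = √0.778 = 0.882
The association is positive, so r = 0.882.

0.882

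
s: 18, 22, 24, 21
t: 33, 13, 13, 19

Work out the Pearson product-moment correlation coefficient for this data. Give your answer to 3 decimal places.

-0.940

n = 4, Σs = 85, Σt = 78, Σs² = 1825, Σt² = 1788, Σst = 1591
nΣst − ΣsΣt = 6364 − 6630 = -266
nΣs² − (Σs)² = 7300 − 7225 = 75; nΣt² − (Σt)² = 7152 − 6084 = 1068
r = -266 / √(75 × 1068) = -266 / 283.0194 ≈ -0.940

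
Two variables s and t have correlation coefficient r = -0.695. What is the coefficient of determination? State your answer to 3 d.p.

r² = (-0.695)² = 0.483

0.483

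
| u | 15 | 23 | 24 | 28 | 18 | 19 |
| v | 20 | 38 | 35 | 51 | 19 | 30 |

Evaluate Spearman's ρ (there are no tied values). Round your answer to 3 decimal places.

Rank u: 1, 4, 5, 6, 2, 3
Rank v: 2, 5, 4, 6, 1, 3
d = rank(u) − rank(v): -1, -1, 1, 0, 1, 0; Σd² = 4
ρ = 1 − 6Σd² / [n(n²−1)] = 1 − 6×4 / (6×35) = 1 − 24/210 ≈ 0.886

0.886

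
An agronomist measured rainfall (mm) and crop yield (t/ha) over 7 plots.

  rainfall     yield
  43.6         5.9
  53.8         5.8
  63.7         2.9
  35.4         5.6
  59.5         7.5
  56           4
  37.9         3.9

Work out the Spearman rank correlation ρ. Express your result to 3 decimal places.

-0.071

Rank rainfall: 3, 4, 7, 1, 6, 5, 2
Rank yield: 6, 5, 1, 4, 7, 3, 2
d = rank(rainfall) − rank(yield): -3, -1, 6, -3, -1, 2, 0; Σd² = 60
ρ = 1 − 6Σd² / [n(n²−1)] = 1 − 6×60 / (7×48) = 1 − 360/336 ≈ -0.071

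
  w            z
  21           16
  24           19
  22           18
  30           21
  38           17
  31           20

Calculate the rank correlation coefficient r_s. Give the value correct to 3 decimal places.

0.371

Rank w: 1, 3, 2, 4, 6, 5
Rank z: 1, 4, 3, 6, 2, 5
d = rank(w) − rank(z): 0, -1, -1, -2, 4, 0; Σd² = 22
ρ = 1 − 6Σd² / [n(n²−1)] = 1 − 6×22 / (6×35) = 1 − 132/210 ≈ 0.371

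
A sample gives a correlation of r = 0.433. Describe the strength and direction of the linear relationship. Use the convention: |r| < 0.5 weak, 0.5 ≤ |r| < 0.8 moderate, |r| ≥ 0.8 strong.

r = 0.433 > 0 so the relationship is positive.
|r| = 0.433, which falls in the weak range.

weak positive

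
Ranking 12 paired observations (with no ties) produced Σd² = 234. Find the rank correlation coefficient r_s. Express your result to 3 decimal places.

ρ = 1 − 6Σd² / [n(n²−1)] = 1 − 6×234 / (12×143)
  = 1 − 1404/1716 = 1 − 0.8182 ≈ 0.182

0.182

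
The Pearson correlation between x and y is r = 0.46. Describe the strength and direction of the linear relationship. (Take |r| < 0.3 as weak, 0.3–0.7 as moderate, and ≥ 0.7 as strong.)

moderate positive

r = 0.46 > 0 so the relationship is positive.
|r| = 0.46, which falls in the moderate range.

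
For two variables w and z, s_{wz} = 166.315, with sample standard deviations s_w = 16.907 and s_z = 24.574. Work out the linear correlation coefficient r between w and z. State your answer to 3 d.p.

r = Cov(w,z) / (s_w · s_z) = 166.315 / (16.907 × 24.574)
  = 166.315 / 415.4726 ≈ 0.400

0.400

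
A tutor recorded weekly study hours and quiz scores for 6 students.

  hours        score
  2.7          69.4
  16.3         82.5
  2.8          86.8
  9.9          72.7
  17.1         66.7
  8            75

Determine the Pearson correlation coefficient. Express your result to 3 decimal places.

n = 6, Σx = 56.8, Σy = 453.1, Σx² = 735.24, Σy² = 34516.03, Σxy = 4235.47
nΣxy − ΣxΣy = 25412.82 − 25736.08 = -323.26
nΣx² − (Σx)² = 4411.44 − 3226.24 = 1185.2; nΣy² − (Σy)² = 207096.18 − 205299.61 = 1796.57
r = -323.26 / √(1185.2 × 1796.57) = -323.26 / 1459.2103 ≈ -0.222

-0.222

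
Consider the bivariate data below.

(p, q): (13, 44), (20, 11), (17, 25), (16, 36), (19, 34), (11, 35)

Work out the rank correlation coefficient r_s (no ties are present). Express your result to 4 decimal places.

-0.7714

Rank p: 2, 6, 4, 3, 5, 1
Rank q: 6, 1, 2, 5, 3, 4
d = rank(p) − rank(q): -4, 5, 2, -2, 2, -3; Σd² = 62
ρ = 1 − 6Σd² / [n(n²−1)] = 1 − 6×62 / (6×35) = 1 − 372/210 ≈ -0.7714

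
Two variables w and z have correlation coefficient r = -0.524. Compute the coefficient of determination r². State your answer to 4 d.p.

0.2746

r² = (-0.524)² = 0.2746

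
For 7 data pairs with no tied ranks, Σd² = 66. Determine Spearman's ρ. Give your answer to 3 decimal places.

-0.179

ρ = 1 − 6Σd² / [n(n²−1)] = 1 − 6×66 / (7×48)
  = 1 − 396/336 = 1 − 1.1786 ≈ -0.179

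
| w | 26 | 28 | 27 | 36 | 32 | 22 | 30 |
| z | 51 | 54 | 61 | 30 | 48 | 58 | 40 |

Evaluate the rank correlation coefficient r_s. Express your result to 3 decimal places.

Rank w: 2, 4, 3, 7, 6, 1, 5
Rank z: 4, 5, 7, 1, 3, 6, 2
d = rank(w) − rank(z): -2, -1, -4, 6, 3, -5, 3; Σd² = 100
ρ = 1 − 6Σd² / [n(n²−1)] = 1 − 6×100 / (7×48) = 1 − 600/336 ≈ -0.786

-0.786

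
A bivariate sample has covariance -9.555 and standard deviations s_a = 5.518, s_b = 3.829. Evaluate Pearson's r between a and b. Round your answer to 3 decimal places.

-0.452

r = Cov(a,b) / (s_a · s_b) = -9.555 / (5.518 × 3.829)
  = -9.555 / 21.1284 ≈ -0.452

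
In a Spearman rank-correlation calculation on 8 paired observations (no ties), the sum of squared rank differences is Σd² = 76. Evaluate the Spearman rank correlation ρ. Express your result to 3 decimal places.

ρ = 1 − 6Σd² / [n(n²−1)] = 1 − 6×76 / (8×63)
  = 1 − 456/504 = 1 − 0.9048 ≈ 0.095

0.095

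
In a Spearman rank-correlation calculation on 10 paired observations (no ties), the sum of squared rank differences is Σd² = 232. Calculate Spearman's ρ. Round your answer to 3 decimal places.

ρ = 1 − 6Σd² / [n(n²−1)] = 1 − 6×232 / (10×99)
  = 1 − 1392/990 = 1 − 1.4061 ≈ -0.406

-0.406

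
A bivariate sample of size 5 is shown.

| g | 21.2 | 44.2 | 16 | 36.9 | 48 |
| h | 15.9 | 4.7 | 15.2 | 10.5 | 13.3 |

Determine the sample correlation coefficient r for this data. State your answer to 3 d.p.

n = 5, Σg = 166.3, Σh = 59.6, Σg² = 6324.69, Σh² = 793.08, Σgh = 1813.87
nΣgh − ΣgΣh = 9069.35 − 9911.48 = -842.13
nΣg² − (Σg)² = 31623.45 − 27655.69 = 3967.76; nΣh² − (Σh)² = 3965.4 − 3552.16 = 413.24
r = -842.13 / √(3967.76 × 413.24) = -842.13 / 1280.4832 ≈ -0.658

-0.658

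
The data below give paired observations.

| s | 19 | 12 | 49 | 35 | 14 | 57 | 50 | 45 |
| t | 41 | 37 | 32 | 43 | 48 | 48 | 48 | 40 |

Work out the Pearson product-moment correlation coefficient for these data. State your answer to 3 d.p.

n = 8, Σs = 281, Σt = 337, Σs² = 12101, Σt² = 14435, Σst = 11904
nΣst − ΣsΣt = 95232 − 94697 = 535
nΣs² − (Σs)² = 96808 − 78961 = 17847; nΣt² − (Σt)² = 115480 − 113569 = 1911
r = 535 / √(17847 × 1911) = 535 / 5840.0015 ≈ 0.092

0.092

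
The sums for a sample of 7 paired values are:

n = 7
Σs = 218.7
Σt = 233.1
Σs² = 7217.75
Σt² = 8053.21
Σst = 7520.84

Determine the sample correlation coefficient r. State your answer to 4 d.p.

0.7115

r = (nΣst − ΣsΣt) / √[(nΣs² − (Σs)²)(nΣt² − (Σt)²)]
Numerator: 7×7520.84 − 218.7×233.1 = 1666.91
Denominator: √[(50524.25 − 47829.69)(56372.47 − 54335.61)] = √[2694.56 × 2036.86] = 2342.7423
r = 1666.91 / 2342.7423 ≈ 0.7115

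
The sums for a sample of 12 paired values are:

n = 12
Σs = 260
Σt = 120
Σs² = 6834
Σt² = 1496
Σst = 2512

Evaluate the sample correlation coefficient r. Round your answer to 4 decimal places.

r = (nΣst − ΣsΣt) / √[(nΣs² − (Σs)²)(nΣt² − (Σt)²)]
Numerator: 12×2512 − 260×120 = -1056
Denominator: √[(82008 − 67600)(17952 − 14400)] = √[14408 × 3552] = 7153.8253
r = -1056 / 7153.8253 ≈ -0.1476

-0.1476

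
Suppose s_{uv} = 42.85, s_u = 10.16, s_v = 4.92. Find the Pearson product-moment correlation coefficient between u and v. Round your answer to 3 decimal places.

0.857

r = Cov(u,v) / (s_u · s_v) = 42.85 / (10.16 × 4.92)
  = 42.85 / 49.9872 ≈ 0.857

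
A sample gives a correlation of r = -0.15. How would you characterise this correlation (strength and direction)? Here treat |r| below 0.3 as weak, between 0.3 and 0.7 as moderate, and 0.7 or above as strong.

weak negative

r = -0.15 < 0 so the relationship is negative.
|r| = 0.15, which falls in the weak range.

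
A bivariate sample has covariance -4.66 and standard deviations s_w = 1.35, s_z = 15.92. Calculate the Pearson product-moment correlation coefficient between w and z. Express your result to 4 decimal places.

r = Cov(w,z) / (s_w · s_z) = -4.66 / (1.35 × 15.92)
  = -4.66 / 21.4920 ≈ -0.2168

-0.2168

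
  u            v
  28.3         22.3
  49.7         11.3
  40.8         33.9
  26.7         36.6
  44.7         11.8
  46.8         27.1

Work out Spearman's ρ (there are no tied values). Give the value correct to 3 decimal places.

-0.714

Rank u: 2, 6, 3, 1, 4, 5
Rank v: 3, 1, 5, 6, 2, 4
d = rank(u) − rank(v): -1, 5, -2, -5, 2, 1; Σd² = 60
ρ = 1 − 6Σd² / [n(n²−1)] = 1 − 6×60 / (6×35) = 1 − 360/210 ≈ -0.714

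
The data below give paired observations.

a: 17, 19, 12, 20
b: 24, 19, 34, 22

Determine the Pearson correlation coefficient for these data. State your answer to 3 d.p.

n = 4, Σa = 68, Σb = 99, Σa² = 1194, Σb² = 2577, Σab = 1617
nΣab − ΣaΣb = 6468 − 6732 = -264
nΣa² − (Σa)² = 4776 − 4624 = 152; nΣb² − (Σb)² = 10308 − 9801 = 507
r = -264 / √(152 × 507) = -264 / 277.6040 ≈ -0.951

-0.951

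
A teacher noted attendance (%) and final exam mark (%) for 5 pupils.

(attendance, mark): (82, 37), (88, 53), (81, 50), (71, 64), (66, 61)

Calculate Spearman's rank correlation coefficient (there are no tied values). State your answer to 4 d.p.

Rank attendance: 4, 5, 3, 2, 1
Rank mark: 1, 3, 2, 5, 4
d = rank(attendance) − rank(mark): 3, 2, 1, -3, -3; Σd² = 32
ρ = 1 − 6Σd² / [n(n²−1)] = 1 − 6×32 / (5×24) = 1 − 192/120 ≈ -0.6000

-0.6000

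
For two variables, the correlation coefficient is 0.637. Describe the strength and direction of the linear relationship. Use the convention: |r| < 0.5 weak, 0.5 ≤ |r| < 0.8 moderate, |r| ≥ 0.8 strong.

r = 0.637 > 0 so the relationship is positive.
|r| = 0.637, which falls in the moderate range.

moderate positive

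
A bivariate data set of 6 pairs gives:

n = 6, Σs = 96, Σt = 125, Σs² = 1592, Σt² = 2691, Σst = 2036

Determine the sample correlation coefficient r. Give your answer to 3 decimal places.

r = (nΣst − ΣsΣt) / √[(nΣs² − (Σs)²)(nΣt² − (Σt)²)]
Numerator: 6×2036 − 96×125 = 216
Denominator: √[(9552 − 9216)(16146 − 15625)] = √[336 × 521] = 418.3969
r = 216 / 418.3969 ≈ 0.516

0.516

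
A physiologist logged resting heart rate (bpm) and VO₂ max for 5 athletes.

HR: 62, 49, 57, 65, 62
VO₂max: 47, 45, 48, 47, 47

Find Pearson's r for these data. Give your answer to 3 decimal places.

n = 5, Σx = 295, Σy = 234, Σx² = 17563, Σy² = 10956, Σxy = 13824
nΣxy − ΣxΣy = 69120 − 69030 = 90
nΣx² − (Σx)² = 87815 − 87025 = 790; nΣy² − (Σy)² = 54780 − 54756 = 24
r = 90 / √(790 × 24) = 90 / 137.6953 ≈ 0.654

0.654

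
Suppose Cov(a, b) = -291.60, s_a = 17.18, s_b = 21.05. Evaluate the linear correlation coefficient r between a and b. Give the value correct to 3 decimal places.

-0.806

r = Cov(a,b) / (s_a · s_b) = -291.60 / (17.18 × 21.05)
  = -291.60 / 361.6390 ≈ -0.806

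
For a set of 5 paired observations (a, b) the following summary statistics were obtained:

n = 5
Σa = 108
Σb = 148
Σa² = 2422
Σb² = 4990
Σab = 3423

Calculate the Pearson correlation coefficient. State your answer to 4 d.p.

0.9704

r = (nΣab − ΣaΣb) / √[(nΣa² − (Σa)²)(nΣb² − (Σb)²)]
Numerator: 5×3423 − 108×148 = 1131
Denominator: √[(12110 − 11664)(24950 − 21904)] = √[446 × 3046] = 1165.5539
r = 1131 / 1165.5539 ≈ 0.9704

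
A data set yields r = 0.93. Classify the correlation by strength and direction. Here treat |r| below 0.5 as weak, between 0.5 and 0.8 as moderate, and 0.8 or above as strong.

r = 0.93 > 0 so the relationship is positive.
|r| = 0.93, which falls in the strong range.

strong positive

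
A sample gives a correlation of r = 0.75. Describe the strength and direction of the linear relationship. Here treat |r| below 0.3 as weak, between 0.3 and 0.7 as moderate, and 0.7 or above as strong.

r = 0.75 > 0 so the relationship is positive.
|r| = 0.75, which falls in the strong range.

strong positive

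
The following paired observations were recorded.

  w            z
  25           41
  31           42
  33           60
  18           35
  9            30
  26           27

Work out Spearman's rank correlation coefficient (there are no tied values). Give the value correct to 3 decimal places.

0.657

Rank w: 3, 5, 6, 2, 1, 4
Rank z: 4, 5, 6, 3, 2, 1
d = rank(w) − rank(z): -1, 0, 0, -1, -1, 3; Σd² = 12
ρ = 1 − 6Σd² / [n(n²−1)] = 1 − 6×12 / (6×35) = 1 − 72/210 ≈ 0.657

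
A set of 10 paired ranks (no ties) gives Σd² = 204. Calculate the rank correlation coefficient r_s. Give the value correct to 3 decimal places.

-0.236

ρ = 1 − 6Σd² / [n(n²−1)] = 1 − 6×204 / (10×99)
  = 1 − 1224/990 = 1 − 1.2364 ≈ -0.236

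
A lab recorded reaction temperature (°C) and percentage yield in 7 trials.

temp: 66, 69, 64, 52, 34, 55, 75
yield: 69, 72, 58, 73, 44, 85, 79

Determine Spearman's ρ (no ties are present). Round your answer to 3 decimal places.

0.321

Rank temp: 5, 6, 4, 2, 1, 3, 7
Rank yield: 3, 4, 2, 5, 1, 7, 6
d = rank(temp) − rank(yield): 2, 2, 2, -3, 0, -4, 1; Σd² = 38
ρ = 1 − 6Σd² / [n(n²−1)] = 1 − 6×38 / (7×48) = 1 − 228/336 ≈ 0.321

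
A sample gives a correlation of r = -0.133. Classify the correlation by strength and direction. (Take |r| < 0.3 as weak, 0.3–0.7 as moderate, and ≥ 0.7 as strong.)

r = -0.133 < 0 so the relationship is negative.
|r| = 0.133, which falls in the weak range.

weak negative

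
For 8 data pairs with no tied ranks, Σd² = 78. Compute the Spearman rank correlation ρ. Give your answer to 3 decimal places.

0.071

ρ = 1 − 6Σd² / [n(n²−1)] = 1 − 6×78 / (8×63)
  = 1 − 468/504 = 1 − 0.9286 ≈ 0.071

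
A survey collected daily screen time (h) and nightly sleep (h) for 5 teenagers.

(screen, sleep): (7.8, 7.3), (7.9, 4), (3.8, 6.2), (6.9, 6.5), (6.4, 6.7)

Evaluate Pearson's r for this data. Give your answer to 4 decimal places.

n = 5, Σx = 32.8, Σy = 30.7, Σx² = 226.26, Σy² = 194.87, Σxy = 199.83
nΣxy − ΣxΣy = 999.15 − 1006.96 = -7.81
nΣx² − (Σx)² = 1131.3 − 1075.84 = 55.46; nΣy² − (Σy)² = 974.35 − 942.49 = 31.86
r = -7.81 / √(55.46 × 31.86) = -7.81 / 42.0352 ≈ -0.1858

-0.1858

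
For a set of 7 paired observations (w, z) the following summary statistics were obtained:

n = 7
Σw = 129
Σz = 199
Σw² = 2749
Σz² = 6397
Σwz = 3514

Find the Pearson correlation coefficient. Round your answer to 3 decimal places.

-0.292

r = (nΣwz − ΣwΣz) / √[(nΣw² − (Σw)²)(nΣz² − (Σz)²)]
Numerator: 7×3514 − 129×199 = -1073
Denominator: √[(19243 − 16641)(44779 − 39601)] = √[2602 × 5178] = 3670.5798
r = -1073 / 3670.5798 ≈ -0.292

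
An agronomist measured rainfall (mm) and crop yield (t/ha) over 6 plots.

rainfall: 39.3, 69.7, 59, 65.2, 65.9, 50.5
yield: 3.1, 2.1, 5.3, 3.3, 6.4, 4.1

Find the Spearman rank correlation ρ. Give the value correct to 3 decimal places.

-0.029

Rank rainfall: 1, 6, 3, 4, 5, 2
Rank yield: 2, 1, 5, 3, 6, 4
d = rank(rainfall) − rank(yield): -1, 5, -2, 1, -1, -2; Σd² = 36
ρ = 1 − 6Σd² / [n(n²−1)] = 1 − 6×36 / (6×35) = 1 − 216/210 ≈ -0.029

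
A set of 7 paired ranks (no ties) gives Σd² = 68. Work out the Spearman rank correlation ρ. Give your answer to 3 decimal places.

ρ = 1 − 6Σd² / [n(n²−1)] = 1 − 6×68 / (7×48)
  = 1 − 408/336 = 1 − 1.2143 ≈ -0.214

-0.214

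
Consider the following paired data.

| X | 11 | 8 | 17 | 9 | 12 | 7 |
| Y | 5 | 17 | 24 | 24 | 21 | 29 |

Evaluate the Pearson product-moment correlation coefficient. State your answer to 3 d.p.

-0.066

n = 6, ΣX = 64, ΣY = 120, ΣX² = 748, ΣY² = 2748, ΣXY = 1270
nΣXY − ΣXΣY = 7620 − 7680 = -60
nΣX² − (ΣX)² = 4488 − 4096 = 392; nΣY² − (ΣY)² = 16488 − 14400 = 2088
r = -60 / √(392 × 2088) = -60 / 904.7077 ≈ -0.066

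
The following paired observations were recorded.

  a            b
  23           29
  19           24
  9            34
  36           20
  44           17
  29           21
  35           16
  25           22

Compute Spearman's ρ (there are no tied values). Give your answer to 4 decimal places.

-0.9048

Rank a: 3, 2, 1, 7, 8, 5, 6, 4
Rank b: 7, 6, 8, 3, 2, 4, 1, 5
d = rank(a) − rank(b): -4, -4, -7, 4, 6, 1, 5, -1; Σd² = 160
ρ = 1 − 6Σd² / [n(n²−1)] = 1 − 6×160 / (8×63) = 1 − 960/504 ≈ -0.9048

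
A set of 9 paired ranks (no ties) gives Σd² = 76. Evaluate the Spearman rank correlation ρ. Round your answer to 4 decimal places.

0.3667

ρ = 1 − 6Σd² / [n(n²−1)] = 1 − 6×76 / (9×80)
  = 1 − 456/720 = 1 − 0.63333 ≈ 0.3667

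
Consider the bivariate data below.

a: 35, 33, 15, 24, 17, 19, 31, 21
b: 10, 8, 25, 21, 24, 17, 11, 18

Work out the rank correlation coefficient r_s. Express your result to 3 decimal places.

Rank a: 8, 7, 1, 5, 2, 3, 6, 4
Rank b: 2, 1, 8, 6, 7, 4, 3, 5
d = rank(a) − rank(b): 6, 6, -7, -1, -5, -1, 3, -1; Σd² = 158
ρ = 1 − 6Σd² / [n(n²−1)] = 1 − 6×158 / (8×63) = 1 − 948/504 ≈ -0.881

-0.881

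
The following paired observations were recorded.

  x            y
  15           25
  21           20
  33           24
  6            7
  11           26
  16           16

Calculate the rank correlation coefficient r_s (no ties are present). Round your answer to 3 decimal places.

0.086

Rank x: 3, 5, 6, 1, 2, 4
Rank y: 5, 3, 4, 1, 6, 2
d = rank(x) − rank(y): -2, 2, 2, 0, -4, 2; Σd² = 32
ρ = 1 − 6Σd² / [n(n²−1)] = 1 − 6×32 / (6×35) = 1 − 192/210 ≈ 0.086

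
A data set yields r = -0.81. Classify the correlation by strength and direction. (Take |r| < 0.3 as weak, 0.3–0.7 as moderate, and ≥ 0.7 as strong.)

strong negative

r = -0.81 < 0 so the relationship is negative.
|r| = 0.81, which falls in the strong range.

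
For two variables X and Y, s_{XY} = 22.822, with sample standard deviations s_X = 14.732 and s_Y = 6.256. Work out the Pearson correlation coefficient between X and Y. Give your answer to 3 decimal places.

r = Cov(X,Y) / (s_X · s_Y) = 22.822 / (14.732 × 6.256)
  = 22.822 / 92.1634 ≈ 0.248

0.248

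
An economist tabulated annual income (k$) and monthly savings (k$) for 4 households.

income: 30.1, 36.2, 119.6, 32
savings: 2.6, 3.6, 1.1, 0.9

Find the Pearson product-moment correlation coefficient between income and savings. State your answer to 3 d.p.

-0.465

n = 4, Σx = 217.9, Σy = 8.2, Σx² = 17544.61, Σy² = 21.74, Σxy = 368.94
nΣxy − ΣxΣy = 1475.76 − 1786.78 = -311.02
nΣx² − (Σx)² = 70178.44 − 47480.41 = 22698.03; nΣy² − (Σy)² = 86.96 − 67.24 = 19.72
r = -311.02 / √(22698.03 × 19.72) = -311.02 / 669.0330 ≈ -0.465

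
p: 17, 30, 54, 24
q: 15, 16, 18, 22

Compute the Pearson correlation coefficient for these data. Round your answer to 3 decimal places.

n = 4, Σp = 125, Σq = 71, Σp² = 4681, Σq² = 1289, Σpq = 2235
nΣpq − ΣpΣq = 8940 − 8875 = 65
nΣp² − (Σp)² = 18724 − 15625 = 3099; nΣq² − (Σq)² = 5156 − 5041 = 115
r = 65 / √(3099 × 115) = 65 / 596.9799 ≈ 0.109

0.109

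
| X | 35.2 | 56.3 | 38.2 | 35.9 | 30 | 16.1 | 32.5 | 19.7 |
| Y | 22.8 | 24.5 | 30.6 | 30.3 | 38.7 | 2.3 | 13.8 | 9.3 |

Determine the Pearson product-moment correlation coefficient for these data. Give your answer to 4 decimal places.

0.5572

n = 8, ΣX = 263.9, ΣY = 172.3, ΣX² = 9760.33, ΣY² = 4754.45, ΣXY = 6268.34
nΣXY − ΣXΣY = 50146.72 − 45469.97 = 4676.75
nΣX² − (ΣX)² = 78082.64 − 69643.21 = 8439.43; nΣY² − (ΣY)² = 38035.6 − 29687.29 = 8348.31
r = 4676.75 / √(8439.43 × 8348.31) = 4676.75 / 8393.7464 ≈ 0.5572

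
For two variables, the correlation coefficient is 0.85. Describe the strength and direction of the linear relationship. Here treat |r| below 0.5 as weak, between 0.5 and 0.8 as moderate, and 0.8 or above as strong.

r = 0.85 > 0 so the relationship is positive.
|r| = 0.85, which falls in the strong range.

strong positive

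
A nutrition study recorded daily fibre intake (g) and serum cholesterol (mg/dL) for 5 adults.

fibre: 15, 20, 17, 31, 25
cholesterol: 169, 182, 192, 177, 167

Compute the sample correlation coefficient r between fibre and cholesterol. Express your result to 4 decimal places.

n = 5, Σx = 108, Σy = 887, Σx² = 2500, Σy² = 157767, Σxy = 19101
nΣxy − ΣxΣy = 95505 − 95796 = -291
nΣx² − (Σx)² = 12500 − 11664 = 836; nΣy² − (Σy)² = 788835 − 786769 = 2066
r = -291 / √(836 × 2066) = -291 / 1314.2207 ≈ -0.2214

-0.2214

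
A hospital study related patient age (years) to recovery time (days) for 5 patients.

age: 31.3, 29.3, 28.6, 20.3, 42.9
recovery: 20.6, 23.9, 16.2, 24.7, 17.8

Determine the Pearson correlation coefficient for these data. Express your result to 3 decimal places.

n = 5, Σx = 152.4, Σy = 103.2, Σx² = 4908.64, Σy² = 2184.94, Σxy = 3073.4
nΣxy − ΣxΣy = 15367 − 15727.68 = -360.68
nΣx² − (Σx)² = 24543.2 − 23225.76 = 1317.44; nΣy² − (Σy)² = 10924.7 − 10650.24 = 274.46
r = -360.68 / √(1317.44 × 274.46) = -360.68 / 601.3190 ≈ -0.600

-0.600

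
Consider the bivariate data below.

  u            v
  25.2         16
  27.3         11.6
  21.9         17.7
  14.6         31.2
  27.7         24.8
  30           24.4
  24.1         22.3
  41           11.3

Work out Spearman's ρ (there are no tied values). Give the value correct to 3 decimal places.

Rank u: 4, 5, 2, 1, 6, 7, 3, 8
Rank v: 3, 2, 4, 8, 7, 6, 5, 1
d = rank(u) − rank(v): 1, 3, -2, -7, -1, 1, -2, 7; Σd² = 118
ρ = 1 − 6Σd² / [n(n²−1)] = 1 − 6×118 / (8×63) = 1 − 708/504 ≈ -0.405

-0.405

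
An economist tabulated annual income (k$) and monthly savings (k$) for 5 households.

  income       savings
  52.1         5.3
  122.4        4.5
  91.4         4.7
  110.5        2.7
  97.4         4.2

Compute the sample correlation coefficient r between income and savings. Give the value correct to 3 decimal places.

n = 5, Σx = 473.8, Σy = 21.4, Σx² = 47747.14, Σy² = 95.36, Σxy = 1963.94
nΣxy − ΣxΣy = 9819.7 − 10139.32 = -319.62
nΣx² − (Σx)² = 238735.7 − 224486.44 = 14249.26; nΣy² − (Σy)² = 476.8 − 457.96 = 18.84
r = -319.62 / √(14249.26 × 18.84) = -319.62 / 518.1275 ≈ -0.617

-0.617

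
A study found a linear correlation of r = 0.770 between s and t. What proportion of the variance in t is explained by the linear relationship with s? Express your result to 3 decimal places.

r² = (0.770)² = 0.593

0.593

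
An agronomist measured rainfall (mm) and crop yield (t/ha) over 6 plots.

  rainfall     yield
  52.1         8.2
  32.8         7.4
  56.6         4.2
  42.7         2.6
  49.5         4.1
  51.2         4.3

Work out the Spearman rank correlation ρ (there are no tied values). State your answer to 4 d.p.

0.2000

Rank rainfall: 5, 1, 6, 2, 3, 4
Rank yield: 6, 5, 3, 1, 2, 4
d = rank(rainfall) − rank(yield): -1, -4, 3, 1, 1, 0; Σd² = 28
ρ = 1 − 6Σd² / [n(n²−1)] = 1 − 6×28 / (6×35) = 1 − 168/210 ≈ 0.2000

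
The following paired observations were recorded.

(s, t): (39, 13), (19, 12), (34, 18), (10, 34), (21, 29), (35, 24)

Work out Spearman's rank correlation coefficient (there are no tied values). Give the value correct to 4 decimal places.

Rank s: 6, 2, 4, 1, 3, 5
Rank t: 2, 1, 3, 6, 5, 4
d = rank(s) − rank(t): 4, 1, 1, -5, -2, 1; Σd² = 48
ρ = 1 − 6Σd² / [n(n²−1)] = 1 − 6×48 / (6×35) = 1 − 288/210 ≈ -0.3714

-0.3714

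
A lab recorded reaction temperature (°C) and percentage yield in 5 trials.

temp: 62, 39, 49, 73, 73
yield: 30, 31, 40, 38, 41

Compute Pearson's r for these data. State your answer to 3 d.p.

0.453

n = 5, Σx = 296, Σy = 180, Σx² = 18424, Σy² = 6586, Σxy = 10796
nΣxy − ΣxΣy = 53980 − 53280 = 700
nΣx² − (Σx)² = 92120 − 87616 = 4504; nΣy² − (Σy)² = 32930 − 32400 = 530
r = 700 / √(4504 × 530) = 700 / 1545.0307 ≈ 0.453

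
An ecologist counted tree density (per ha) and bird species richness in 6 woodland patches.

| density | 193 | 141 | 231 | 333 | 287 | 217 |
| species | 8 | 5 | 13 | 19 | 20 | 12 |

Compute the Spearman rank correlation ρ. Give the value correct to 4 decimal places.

0.9429

Rank density: 2, 1, 4, 6, 5, 3
Rank species: 2, 1, 4, 5, 6, 3
d = rank(density) − rank(species): 0, 0, 0, 1, -1, 0; Σd² = 2
ρ = 1 − 6Σd² / [n(n²−1)] = 1 − 6×2 / (6×35) = 1 − 12/210 ≈ 0.9429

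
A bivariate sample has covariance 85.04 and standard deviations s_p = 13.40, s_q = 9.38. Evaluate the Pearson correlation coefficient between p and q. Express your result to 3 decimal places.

r = Cov(p,q) / (s_p · s_q) = 85.04 / (13.40 × 9.38)
  = 85.04 / 125.6920 ≈ 0.677

0.677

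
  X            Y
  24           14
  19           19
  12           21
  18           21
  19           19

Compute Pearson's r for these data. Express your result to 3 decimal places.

n = 5, ΣX = 92, ΣY = 94, ΣX² = 1766, ΣY² = 1800, ΣXY = 1688
nΣXY − ΣXΣY = 8440 − 8648 = -208
nΣX² − (ΣX)² = 8830 − 8464 = 366; nΣY² − (ΣY)² = 9000 − 8836 = 164
r = -208 / √(366 × 164) = -208 / 244.9980 ≈ -0.849

-0.849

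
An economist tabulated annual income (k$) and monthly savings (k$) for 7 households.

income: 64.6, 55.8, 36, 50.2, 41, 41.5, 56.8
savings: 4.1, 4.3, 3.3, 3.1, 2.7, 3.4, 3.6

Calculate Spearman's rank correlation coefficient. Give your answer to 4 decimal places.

Rank income: 7, 5, 1, 4, 2, 3, 6
Rank savings: 6, 7, 3, 2, 1, 4, 5
d = rank(income) − rank(savings): 1, -2, -2, 2, 1, -1, 1; Σd² = 16
ρ = 1 − 6Σd² / [n(n²−1)] = 1 − 6×16 / (7×48) = 1 − 96/336 ≈ 0.7143

0.7143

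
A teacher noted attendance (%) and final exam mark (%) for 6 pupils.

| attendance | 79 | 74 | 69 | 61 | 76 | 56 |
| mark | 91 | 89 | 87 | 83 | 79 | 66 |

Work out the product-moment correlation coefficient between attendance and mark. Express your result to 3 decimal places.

n = 6, Σx = 415, Σy = 495, Σx² = 29111, Σy² = 41257, Σxy = 34541
nΣxy − ΣxΣy = 207246 − 205425 = 1821
nΣx² − (Σx)² = 174666 − 172225 = 2441; nΣy² − (Σy)² = 247542 − 245025 = 2517
r = 1821 / √(2441 × 2517) = 1821 / 2478.7087 ≈ 0.735

0.735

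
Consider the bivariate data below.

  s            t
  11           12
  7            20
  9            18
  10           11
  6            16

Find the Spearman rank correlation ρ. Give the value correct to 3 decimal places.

Rank s: 5, 2, 3, 4, 1
Rank t: 2, 5, 4, 1, 3
d = rank(s) − rank(t): 3, -3, -1, 3, -2; Σd² = 32
ρ = 1 − 6Σd² / [n(n²−1)] = 1 − 6×32 / (5×24) = 1 − 192/120 ≈ -0.600

-0.600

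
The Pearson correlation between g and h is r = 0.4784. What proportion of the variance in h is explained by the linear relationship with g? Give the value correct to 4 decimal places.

r² = (0.4784)² = 0.2289

0.2289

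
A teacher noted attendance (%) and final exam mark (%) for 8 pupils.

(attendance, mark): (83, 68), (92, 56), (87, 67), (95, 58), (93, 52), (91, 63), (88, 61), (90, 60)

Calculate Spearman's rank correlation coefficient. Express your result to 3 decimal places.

-0.857

Rank attendance: 1, 6, 2, 8, 7, 5, 3, 4
Rank mark: 8, 2, 7, 3, 1, 6, 5, 4
d = rank(attendance) − rank(mark): -7, 4, -5, 5, 6, -1, -2, 0; Σd² = 156
ρ = 1 − 6Σd² / [n(n²−1)] = 1 − 6×156 / (8×63) = 1 − 936/504 ≈ -0.857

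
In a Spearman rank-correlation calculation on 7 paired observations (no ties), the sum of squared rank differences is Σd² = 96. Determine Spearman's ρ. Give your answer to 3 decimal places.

-0.714

ρ = 1 − 6Σd² / [n(n²−1)] = 1 − 6×96 / (7×48)
  = 1 − 576/336 = 1 − 1.7143 ≈ -0.714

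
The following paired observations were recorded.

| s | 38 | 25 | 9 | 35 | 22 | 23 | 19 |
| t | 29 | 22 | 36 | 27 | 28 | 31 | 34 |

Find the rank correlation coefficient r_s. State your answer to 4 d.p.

Rank s: 7, 5, 1, 6, 3, 4, 2
Rank t: 4, 1, 7, 2, 3, 5, 6
d = rank(s) − rank(t): 3, 4, -6, 4, 0, -1, -4; Σd² = 94
ρ = 1 − 6Σd² / [n(n²−1)] = 1 − 6×94 / (7×48) = 1 − 564/336 ≈ -0.6786

-0.6786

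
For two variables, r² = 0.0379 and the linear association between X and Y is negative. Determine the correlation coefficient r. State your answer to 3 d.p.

|r| = √0.0379 = 0.195
The association is negative, so r = −0.195.

-0.195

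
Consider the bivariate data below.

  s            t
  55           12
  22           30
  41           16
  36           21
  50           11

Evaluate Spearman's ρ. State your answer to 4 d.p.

-0.9000

Rank s: 5, 1, 3, 2, 4
Rank t: 2, 5, 3, 4, 1
d = rank(s) − rank(t): 3, -4, 0, -2, 3; Σd² = 38
ρ = 1 − 6Σd² / [n(n²−1)] = 1 − 6×38 / (5×24) = 1 − 228/120 ≈ -0.9000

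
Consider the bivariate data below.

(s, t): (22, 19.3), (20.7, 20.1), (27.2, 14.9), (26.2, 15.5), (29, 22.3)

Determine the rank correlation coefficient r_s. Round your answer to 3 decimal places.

0.000

Rank s: 2, 1, 4, 3, 5
Rank t: 3, 4, 1, 2, 5
d = rank(s) − rank(t): -1, -3, 3, 1, 0; Σd² = 20
ρ = 1 − 6Σd² / [n(n²−1)] = 1 − 6×20 / (5×24) = 1 − 120/120 ≈ 0.000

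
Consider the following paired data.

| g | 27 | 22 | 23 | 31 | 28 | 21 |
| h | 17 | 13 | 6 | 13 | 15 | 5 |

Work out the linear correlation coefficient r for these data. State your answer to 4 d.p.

n = 6, Σg = 152, Σh = 69, Σg² = 3928, Σh² = 913, Σgh = 1811
nΣgh − ΣgΣh = 10866 − 10488 = 378
nΣg² − (Σg)² = 23568 − 23104 = 464; nΣh² − (Σh)² = 5478 − 4761 = 717
r = 378 / √(464 × 717) = 378 / 576.7911 ≈ 0.6553

0.6553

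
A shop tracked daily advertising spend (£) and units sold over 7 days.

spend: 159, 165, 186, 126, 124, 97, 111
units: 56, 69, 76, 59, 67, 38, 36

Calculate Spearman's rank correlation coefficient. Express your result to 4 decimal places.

0.8214

Rank spend: 5, 6, 7, 4, 3, 1, 2
Rank units: 3, 6, 7, 4, 5, 2, 1
d = rank(spend) − rank(units): 2, 0, 0, 0, -2, -1, 1; Σd² = 10
ρ = 1 − 6Σd² / [n(n²−1)] = 1 − 6×10 / (7×48) = 1 − 60/336 ≈ 0.8214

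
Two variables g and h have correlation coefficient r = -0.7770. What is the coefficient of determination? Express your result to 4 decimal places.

0.6037

r² = (-0.7770)² = 0.6037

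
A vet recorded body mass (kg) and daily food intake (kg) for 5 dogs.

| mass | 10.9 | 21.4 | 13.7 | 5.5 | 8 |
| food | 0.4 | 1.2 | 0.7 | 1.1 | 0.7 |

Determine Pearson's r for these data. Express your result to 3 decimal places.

0.310

n = 5, Σx = 59.5, Σy = 4.1, Σx² = 858.71, Σy² = 3.79, Σxy = 51.28
nΣxy − ΣxΣy = 256.4 − 243.95 = 12.45
nΣx² − (Σx)² = 4293.55 − 3540.25 = 753.3; nΣy² − (Σy)² = 18.95 − 16.81 = 2.14
r = 12.45 / √(753.3 × 2.14) = 12.45 / 40.1505 ≈ 0.310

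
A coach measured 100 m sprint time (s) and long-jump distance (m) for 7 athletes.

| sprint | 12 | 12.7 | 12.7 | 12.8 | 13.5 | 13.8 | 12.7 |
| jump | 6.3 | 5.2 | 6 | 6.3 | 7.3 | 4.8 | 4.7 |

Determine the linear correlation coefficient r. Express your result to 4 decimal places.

n = 7, Σx = 90.2, Σy = 40.6, Σx² = 1164.4, Σy² = 240.84, Σxy = 522.96
nΣxy − ΣxΣy = 3660.72 − 3662.12 = -1.4
nΣx² − (Σx)² = 8150.8 − 8136.04 = 14.76; nΣy² − (Σy)² = 1685.88 − 1648.36 = 37.52
r = -1.4 / √(14.76 × 37.52) = -1.4 / 23.5329 ≈ -0.0595

-0.0595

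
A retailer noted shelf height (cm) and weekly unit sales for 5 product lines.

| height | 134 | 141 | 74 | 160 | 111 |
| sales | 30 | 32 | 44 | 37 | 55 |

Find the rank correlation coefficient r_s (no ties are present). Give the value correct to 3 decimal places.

-0.500

Rank height: 3, 4, 1, 5, 2
Rank sales: 1, 2, 4, 3, 5
d = rank(height) − rank(sales): 2, 2, -3, 2, -3; Σd² = 30
ρ = 1 − 6Σd² / [n(n²−1)] = 1 − 6×30 / (5×24) = 1 − 180/120 ≈ -0.500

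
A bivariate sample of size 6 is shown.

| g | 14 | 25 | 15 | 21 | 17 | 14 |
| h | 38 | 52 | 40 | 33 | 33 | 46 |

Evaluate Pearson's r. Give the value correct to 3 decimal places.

n = 6, Σg = 106, Σh = 242, Σg² = 1972, Σh² = 10042, Σgh = 4330
nΣgh − ΣgΣh = 25980 − 25652 = 328
nΣg² − (Σg)² = 11832 − 11236 = 596; nΣh² − (Σh)² = 60252 − 58564 = 1688
r = 328 / √(596 × 1688) = 328 / 1003.0194 ≈ 0.327

0.327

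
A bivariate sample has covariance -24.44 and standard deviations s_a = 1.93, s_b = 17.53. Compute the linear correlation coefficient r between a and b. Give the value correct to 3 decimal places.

-0.722

r = Cov(a,b) / (s_a · s_b) = -24.44 / (1.93 × 17.53)
  = -24.44 / 33.8329 ≈ -0.722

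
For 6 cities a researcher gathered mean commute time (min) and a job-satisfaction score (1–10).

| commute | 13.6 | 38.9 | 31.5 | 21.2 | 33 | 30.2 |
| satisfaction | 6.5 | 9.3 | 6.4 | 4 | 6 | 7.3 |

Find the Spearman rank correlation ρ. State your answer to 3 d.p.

Rank commute: 1, 6, 4, 2, 5, 3
Rank satisfaction: 4, 6, 3, 1, 2, 5
d = rank(commute) − rank(satisfaction): -3, 0, 1, 1, 3, -2; Σd² = 24
ρ = 1 − 6Σd² / [n(n²−1)] = 1 − 6×24 / (6×35) = 1 − 144/210 ≈ 0.314

0.314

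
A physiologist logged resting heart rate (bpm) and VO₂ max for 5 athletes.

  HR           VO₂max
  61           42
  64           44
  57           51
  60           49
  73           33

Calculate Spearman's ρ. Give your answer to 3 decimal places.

Rank HR: 3, 4, 1, 2, 5
Rank VO₂max: 2, 3, 5, 4, 1
d = rank(HR) − rank(VO₂max): 1, 1, -4, -2, 4; Σd² = 38
ρ = 1 − 6Σd² / [n(n²−1)] = 1 − 6×38 / (5×24) = 1 − 228/120 ≈ -0.900

-0.900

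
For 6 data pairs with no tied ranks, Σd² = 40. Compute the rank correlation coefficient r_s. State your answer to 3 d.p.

ρ = 1 − 6Σd² / [n(n²−1)] = 1 − 6×40 / (6×35)
  = 1 − 240/210 = 1 − 1.1429 ≈ -0.143

-0.143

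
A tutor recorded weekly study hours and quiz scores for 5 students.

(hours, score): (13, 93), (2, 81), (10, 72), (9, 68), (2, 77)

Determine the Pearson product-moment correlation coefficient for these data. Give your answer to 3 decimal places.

0.218

n = 5, Σx = 36, Σy = 391, Σx² = 358, Σy² = 30947, Σxy = 2857
nΣxy − ΣxΣy = 14285 − 14076 = 209
nΣx² − (Σx)² = 1790 − 1296 = 494; nΣy² − (Σy)² = 154735 − 152881 = 1854
r = 209 / √(494 × 1854) = 209 / 957.0141 ≈ 0.218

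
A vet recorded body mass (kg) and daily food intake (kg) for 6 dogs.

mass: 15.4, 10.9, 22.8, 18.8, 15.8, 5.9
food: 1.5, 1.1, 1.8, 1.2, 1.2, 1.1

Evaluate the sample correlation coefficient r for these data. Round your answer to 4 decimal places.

n = 6, Σx = 89.6, Σy = 7.9, Σx² = 1513.7, Σy² = 10.79, Σxy = 124.14
nΣxy − ΣxΣy = 744.84 − 707.84 = 37
nΣx² − (Σx)² = 9082.2 − 8028.16 = 1054.04; nΣy² − (Σy)² = 64.74 − 62.41 = 2.33
r = 37 / √(1054.04 × 2.33) = 37 / 49.5572 ≈ 0.7466

0.7466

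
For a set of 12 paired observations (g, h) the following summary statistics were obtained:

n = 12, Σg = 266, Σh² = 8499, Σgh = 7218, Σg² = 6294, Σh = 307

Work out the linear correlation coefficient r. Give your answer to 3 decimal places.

0.815

r = (nΣgh − ΣgΣh) / √[(nΣg² − (Σg)²)(nΣh² − (Σh)²)]
Numerator: 12×7218 − 266×307 = 4954
Denominator: √[(75528 − 70756)(101988 − 94249)] = √[4772 × 7739] = 6077.0476
r = 4954 / 6077.0476 ≈ 0.815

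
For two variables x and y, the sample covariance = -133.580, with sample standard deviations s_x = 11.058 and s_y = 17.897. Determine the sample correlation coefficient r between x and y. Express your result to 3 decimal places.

r = Cov(x,y) / (s_x · s_y) = -133.580 / (11.058 × 17.897)
  = -133.580 / 197.9050 ≈ -0.675

-0.675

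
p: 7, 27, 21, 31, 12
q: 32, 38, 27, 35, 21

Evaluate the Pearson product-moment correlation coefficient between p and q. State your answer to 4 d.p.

0.5742

n = 5, Σp = 98, Σq = 153, Σp² = 2324, Σq² = 4863, Σpq = 3154
nΣpq − ΣpΣq = 15770 − 14994 = 776
nΣp² − (Σp)² = 11620 − 9604 = 2016; nΣq² − (Σq)² = 24315 − 23409 = 906
r = 776 / √(2016 × 906) = 776 / 1351.4792 ≈ 0.5742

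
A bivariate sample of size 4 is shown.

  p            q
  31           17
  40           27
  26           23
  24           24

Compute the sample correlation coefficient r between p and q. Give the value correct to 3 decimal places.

n = 4, Σp = 121, Σq = 91, Σp² = 3813, Σq² = 2123, Σpq = 2781
nΣpq − ΣpΣq = 11124 − 11011 = 113
nΣp² − (Σp)² = 15252 − 14641 = 611; nΣq² − (Σq)² = 8492 − 8281 = 211
r = 113 / √(611 × 211) = 113 / 359.0557 ≈ 0.315

0.315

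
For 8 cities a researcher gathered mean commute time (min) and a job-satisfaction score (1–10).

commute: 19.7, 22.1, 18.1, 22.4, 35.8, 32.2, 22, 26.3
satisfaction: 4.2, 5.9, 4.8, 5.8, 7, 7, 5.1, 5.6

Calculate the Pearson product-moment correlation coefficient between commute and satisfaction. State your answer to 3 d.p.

0.892

n = 8, Σx = 198.6, Σy = 45.4, Σx² = 5200.04, Σy² = 264.5, Σxy = 1165.41
nΣxy − ΣxΣy = 9323.28 − 9016.44 = 306.84
nΣx² − (Σx)² = 41600.32 − 39441.96 = 2158.36; nΣy² − (Σy)² = 2116 − 2061.16 = 54.84
r = 306.84 / √(2158.36 × 54.84) = 306.84 / 344.0414 ≈ 0.892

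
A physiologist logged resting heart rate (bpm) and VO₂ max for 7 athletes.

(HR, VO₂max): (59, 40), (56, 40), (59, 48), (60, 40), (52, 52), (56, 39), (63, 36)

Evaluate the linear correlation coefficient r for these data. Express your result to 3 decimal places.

n = 7, Σx = 405, Σy = 295, Σx² = 23507, Σy² = 12625, Σxy = 16988
nΣxy − ΣxΣy = 118916 − 119475 = -559
nΣx² − (Σx)² = 164549 − 164025 = 524; nΣy² − (Σy)² = 88375 − 87025 = 1350
r = -559 / √(524 × 1350) = -559 / 841.0707 ≈ -0.665

-0.665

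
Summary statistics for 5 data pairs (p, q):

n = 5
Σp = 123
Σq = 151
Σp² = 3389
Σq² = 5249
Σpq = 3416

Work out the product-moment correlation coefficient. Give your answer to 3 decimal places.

-0.597

r = (nΣpq − ΣpΣq) / √[(nΣp² − (Σp)²)(nΣq² − (Σq)²)]
Numerator: 5×3416 − 123×151 = -1493
Denominator: √[(16945 − 15129)(26245 − 22801)] = √[1816 × 3444] = 2500.8607
r = -1493 / 2500.8607 ≈ -0.597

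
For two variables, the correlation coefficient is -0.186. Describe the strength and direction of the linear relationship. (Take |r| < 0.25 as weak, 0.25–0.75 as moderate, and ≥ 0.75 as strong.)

weak negative

r = -0.186 < 0 so the relationship is negative.
|r| = 0.186, which falls in the weak range.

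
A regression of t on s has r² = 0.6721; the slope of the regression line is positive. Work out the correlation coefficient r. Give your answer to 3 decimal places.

|r| = √0.6721 = 0.820
The association is positive, so r = 0.820.

0.820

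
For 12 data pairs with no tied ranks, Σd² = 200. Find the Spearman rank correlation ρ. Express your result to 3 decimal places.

0.301

ρ = 1 − 6Σd² / [n(n²−1)] = 1 − 6×200 / (12×143)
  = 1 − 1200/1716 = 1 − 0.6993 ≈ 0.301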